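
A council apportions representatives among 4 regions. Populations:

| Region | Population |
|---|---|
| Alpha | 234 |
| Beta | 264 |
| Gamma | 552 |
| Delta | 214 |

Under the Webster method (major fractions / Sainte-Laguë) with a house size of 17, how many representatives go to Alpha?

3

Standard divisor 1264/17 ≈ 74.353; standard quotas: Alpha 3.147, Beta 3.551, Gamma 7.424, Delta 2.878.
Rounding to the nearest integer gives Alpha 3, Beta 4, Gamma 7, Delta 3 — total 17, matching the house size, so no adjustment is needed.
Alpha receives 3.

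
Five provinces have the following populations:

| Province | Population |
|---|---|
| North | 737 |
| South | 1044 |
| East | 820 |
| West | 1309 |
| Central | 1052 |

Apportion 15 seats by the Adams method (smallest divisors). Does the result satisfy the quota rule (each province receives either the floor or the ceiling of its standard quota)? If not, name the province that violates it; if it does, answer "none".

Standard quotas: North 2.228, South 3.156, East 2.479, West 3.957, Central 3.180.
Adams allocation: North 2, South 3, East 3, West 4, Central 3.
Every allocation lies between the lower and upper quota.

none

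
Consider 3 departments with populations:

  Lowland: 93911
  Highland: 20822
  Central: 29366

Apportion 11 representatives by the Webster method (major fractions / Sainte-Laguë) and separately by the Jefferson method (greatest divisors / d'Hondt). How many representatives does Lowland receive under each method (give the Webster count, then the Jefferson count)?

Webster: Lowland 7, Highland 2, Central 2.
Jefferson: Lowland 8, Highland 1, Central 2.
Lowland gets 7 under Webster and 8 under Jefferson.

7 and 8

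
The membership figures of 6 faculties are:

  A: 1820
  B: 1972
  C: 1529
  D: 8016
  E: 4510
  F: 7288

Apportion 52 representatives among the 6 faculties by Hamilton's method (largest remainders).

Total 25135; standard divisor 25135/52 ≈ 483.365.
Standard quotas: A 3.7653, B 4.0797, C 3.1632, D 16.5837, E 9.3304, F 15.0776.
Lower quotas: A 3, B 4, C 3, D 16, E 9, F 15 (sum 50, leaving 2 seats).
Remainders in descending order: A 0.7653, D 0.5837, E 0.3304, C 0.1632, B 0.0797, F 0.0776.
Largest remainders: A, D receive the extra seats.

A=4, B=4, C=3, D=17, E=9, F=15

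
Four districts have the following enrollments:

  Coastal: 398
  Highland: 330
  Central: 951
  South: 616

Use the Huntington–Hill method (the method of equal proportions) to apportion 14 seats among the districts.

With divisor 168: modified quotas Coastal 2.369, Highland 1.964, Central 5.661, South 3.667.
Geometric-mean thresholds: Coastal √(2·3)=2.449, Highland √(1·2)=1.414, Central √(5·6)=5.477, South √(3·4)=3.464.
Each quota rounded against its threshold gives Coastal 2, Highland 2, Central 6, South 4 (total 14).

Coastal: 2; Highland: 2; Central: 6; South: 4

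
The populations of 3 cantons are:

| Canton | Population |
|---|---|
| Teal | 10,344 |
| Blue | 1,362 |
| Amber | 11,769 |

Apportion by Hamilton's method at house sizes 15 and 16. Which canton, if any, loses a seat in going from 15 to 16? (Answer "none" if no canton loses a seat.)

At 15 seats: Teal 7, Blue 1, Amber 7.
At 16 seats: Teal 7, Blue 1, Amber 8.
No canton's allocation decreased.

none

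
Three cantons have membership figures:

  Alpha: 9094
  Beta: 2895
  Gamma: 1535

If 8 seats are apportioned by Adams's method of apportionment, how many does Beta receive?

2

Standard divisor 13524/8 ≈ 1690.5; standard quotas: Alpha 5.379, Beta 1.713, Gamma 0.908.
Rounding up gives 6, 2, 1 = 9 seats, so the divisor must be adjusted.
With modified divisor 2000: modified quotas Alpha 4.547, Beta 1.448, Gamma 0.767.
Rounding up: Alpha 5, Beta 2, Gamma 1 (total 8).
Beta receives 2.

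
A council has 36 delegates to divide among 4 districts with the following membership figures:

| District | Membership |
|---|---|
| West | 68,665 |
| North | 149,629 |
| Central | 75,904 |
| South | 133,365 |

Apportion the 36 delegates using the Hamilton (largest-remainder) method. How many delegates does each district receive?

West: 6, North: 13, Central: 6, South: 11

Total 427563; standard divisor 427563/36 ≈ 11876.75.
Standard quotas: West 5.7815, North 12.5985, Central 6.3910, South 11.2291.
Lower quotas: West 5, North 12, Central 6, South 11 (sum 34, leaving 2 seats).
Remainders in descending order: West 0.7815, North 0.5985, Central 0.3910, South 0.2291.
The surplus seats go to West, North.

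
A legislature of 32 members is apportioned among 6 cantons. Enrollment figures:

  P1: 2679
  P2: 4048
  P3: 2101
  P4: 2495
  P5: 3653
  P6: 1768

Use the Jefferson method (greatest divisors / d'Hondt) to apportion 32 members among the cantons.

P1: 5; P2: 8; P3: 4; P4: 5; P5: 7; P6: 3

Standard divisor 16744/32 ≈ 523.25; standard quotas: P1 5.120, P2 7.736, P3 4.015, P4 4.768, P5 6.981, P6 3.379.
Rounding down gives 5, 7, 4, 4, 6, 3 = 29 seats, so the divisor must be adjusted.
With modified divisor 480: modified quotas P1 5.581, P2 8.433, P3 4.377, P4 5.198, P5 7.610, P6 3.683.
Rounding down: P1 5, P2 8, P3 4, P4 5, P5 7, P6 3 (total 32).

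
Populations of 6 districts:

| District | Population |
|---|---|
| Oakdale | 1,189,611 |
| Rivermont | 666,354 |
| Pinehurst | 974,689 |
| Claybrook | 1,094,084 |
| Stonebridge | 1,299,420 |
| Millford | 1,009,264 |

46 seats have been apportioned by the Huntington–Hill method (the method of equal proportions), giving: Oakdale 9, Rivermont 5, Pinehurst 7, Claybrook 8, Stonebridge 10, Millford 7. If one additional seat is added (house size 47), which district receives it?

Priority for the next seat is population ÷ (√(s·(s+1))).
Priorities: Oakdale 125396.010, Rivermont 121659.039, Pinehurst 130248.296, Claybrook 128939.036, Stonebridge 123894.836, Millford 134868.575.
Highest priority: Millford.

Millford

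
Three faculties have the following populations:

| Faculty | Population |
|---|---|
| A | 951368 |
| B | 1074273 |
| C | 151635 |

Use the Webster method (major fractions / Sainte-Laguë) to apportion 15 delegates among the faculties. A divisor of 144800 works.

A: 7; B: 7; C: 1

With modified divisor 144800: modified quotas A 6.570, B 7.419, C 1.047.
Rounding to the nearest integer: A 7, B 7, C 1 (total 15).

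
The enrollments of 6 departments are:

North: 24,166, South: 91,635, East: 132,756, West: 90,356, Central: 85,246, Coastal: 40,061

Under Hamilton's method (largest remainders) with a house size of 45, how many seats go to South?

9

The standard divisor is 464220/45 = 10316.
Standard quotas: North 2.3426, South 8.8828, East 12.8689, West 8.7588, Central 8.2635, Coastal 3.8834.
Lower quotas: North 2, South 8, East 12, West 8, Central 8, Coastal 3 (sum 41, leaving 4 seats).
Remainders in descending order: Coastal 0.8834, South 0.8828, East 0.8689, West 0.7588, North 0.3426, Central 0.2635.
The surplus seats go to Coastal, South, East, West.
South receives 9.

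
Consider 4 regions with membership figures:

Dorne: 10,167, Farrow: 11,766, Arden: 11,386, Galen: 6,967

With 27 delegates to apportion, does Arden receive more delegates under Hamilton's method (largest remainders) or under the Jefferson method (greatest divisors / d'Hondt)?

Jefferson

Hamilton: Dorne 7, Farrow 8, Arden 7, Galen 5.
Jefferson: Dorne 7, Farrow 8, Arden 8, Galen 4.
Arden gets 7 under Hamilton and 8 under Jefferson.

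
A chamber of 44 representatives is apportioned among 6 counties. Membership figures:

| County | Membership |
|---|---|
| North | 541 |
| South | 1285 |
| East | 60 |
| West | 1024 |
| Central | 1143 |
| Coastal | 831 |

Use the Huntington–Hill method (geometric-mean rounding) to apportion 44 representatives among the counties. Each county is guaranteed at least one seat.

With divisor 111.4: modified quotas North 4.856, South 11.535, East 0.539, West 9.192, Central 10.260, Coastal 7.460.
Geometric-mean thresholds: North √(4·5)=4.472, South √(11·12)=11.489, East (min 1), West √(9·10)=9.487, Central √(10·11)=10.488, Coastal √(7·8)=7.483.
Each quota rounded against its threshold gives North 5, South 12, East 1, West 9, Central 10, Coastal 7 (total 44).

North 5; South 12; East 1; West 9; Central 10; Coastal 7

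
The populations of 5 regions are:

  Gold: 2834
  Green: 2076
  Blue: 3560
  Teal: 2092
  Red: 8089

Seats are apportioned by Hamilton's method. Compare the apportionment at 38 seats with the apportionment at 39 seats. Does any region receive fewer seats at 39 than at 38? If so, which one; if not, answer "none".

none

At 38 seats: Gold 6, Green 4, Blue 7, Teal 4, Red 17.
At 39 seats: Gold 6, Green 4, Blue 8, Teal 4, Red 17.
No region's allocation decreased.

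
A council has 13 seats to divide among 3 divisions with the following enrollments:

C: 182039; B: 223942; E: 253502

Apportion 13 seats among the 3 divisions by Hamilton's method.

C: 4, B: 4, E: 5

Standard divisor: 659483 ÷ 13 ≈ 50729.462.
Standard quotas: C 3.5884, B 4.4144, E 4.9971.
Lower quotas: C 3, B 4, E 4 (sum 11, leaving 2 seats).
Remainders in descending order: E 0.9971, C 0.5884, B 0.4144.
Largest remainders: E, C receive the extra seats.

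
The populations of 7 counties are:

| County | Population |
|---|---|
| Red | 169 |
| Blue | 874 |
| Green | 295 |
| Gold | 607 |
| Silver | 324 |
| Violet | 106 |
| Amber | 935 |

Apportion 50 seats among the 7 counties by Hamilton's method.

Red 3; Blue 13; Green 4; Gold 9; Silver 5; Violet 2; Amber 14

The standard divisor is 3310/50 ≈ 66.2.
Standard quotas: Red 2.553, Blue 13.202, Green 4.456, Gold 9.169, Silver 4.894, Violet 1.601, Amber 14.124.
Lower quotas: Red 2, Blue 13, Green 4, Gold 9, Silver 4, Violet 1, Amber 14 (sum 47, leaving 3 seats).
Remainders in descending order: Silver 0.894, Violet 0.601, Red 0.553, Green 0.456, Blue 0.202, Gold 0.169, Amber 0.124.
Largest remainders: Silver, Violet, Red receive the extra seats.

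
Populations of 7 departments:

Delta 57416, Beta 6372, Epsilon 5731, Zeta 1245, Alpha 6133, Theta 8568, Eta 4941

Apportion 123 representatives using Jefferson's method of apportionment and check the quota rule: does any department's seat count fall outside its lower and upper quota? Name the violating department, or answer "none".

Delta

Standard quotas: Delta 78.116, Beta 8.669, Epsilon 7.797, Zeta 1.694, Alpha 8.344, Theta 11.657, Eta 6.722.
Jefferson allocation: Delta 80, Beta 8, Epsilon 8, Zeta 1, Alpha 8, Theta 12, Eta 6.
Delta has quota 78.116 (lower 78, upper 79) but receives 80 — outside the quota interval.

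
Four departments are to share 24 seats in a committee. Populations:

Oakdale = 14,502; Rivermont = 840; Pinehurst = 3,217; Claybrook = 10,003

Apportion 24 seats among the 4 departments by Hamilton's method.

Oakdale 12, Rivermont 1, Pinehurst 3, Claybrook 8

The standard divisor is 28562/24 ≈ 1190.083.
Standard quotas: Oakdale 12.1857, Rivermont 0.7058, Pinehurst 2.7032, Claybrook 8.4053.
Lower quotas: Oakdale 12, Rivermont 0, Pinehurst 2, Claybrook 8 (sum 22, leaving 2 seats).
Remainders in descending order: Rivermont 0.7058, Pinehurst 0.7032, Claybrook 0.4053, Oakdale 0.1857.
The surplus seats go to Rivermont, Pinehurst.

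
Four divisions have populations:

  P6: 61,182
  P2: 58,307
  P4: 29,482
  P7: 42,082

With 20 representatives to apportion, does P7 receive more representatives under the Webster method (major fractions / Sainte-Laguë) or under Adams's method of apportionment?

Adams

Webster: P6 7, P2 6, P4 3, P7 4.
Adams: P6 6, P2 6, P4 3, P7 5.
P7 gets 4 under Webster and 5 under Adams.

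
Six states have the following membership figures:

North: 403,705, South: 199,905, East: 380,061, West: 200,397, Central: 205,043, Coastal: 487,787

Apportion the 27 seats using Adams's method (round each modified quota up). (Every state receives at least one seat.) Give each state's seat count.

Standard divisor 1876898/27 ≈ 69514.741; standard quotas: North 5.807, South 2.876, East 5.467, West 2.883, Central 2.950, Coastal 7.017.
Rounding up gives 6, 3, 6, 3, 3, 8 = 29 seats, so the divisor must be adjusted.
With modified divisor 78400: modified quotas North 5.149, South 2.550, East 4.848, West 2.556, Central 2.615, Coastal 6.222.
Rounding up: North 6, South 3, East 5, West 3, Central 3, Coastal 7 (total 27).

North=6; South=3; East=5; West=3; Central=3; Coastal=7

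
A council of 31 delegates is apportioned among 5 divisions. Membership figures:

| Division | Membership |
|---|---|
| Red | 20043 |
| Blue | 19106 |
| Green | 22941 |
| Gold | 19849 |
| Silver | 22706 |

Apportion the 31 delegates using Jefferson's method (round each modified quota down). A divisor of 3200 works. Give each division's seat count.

Red: 6, Blue: 5, Green: 7, Gold: 6, Silver: 7

With modified divisor 3200: modified quotas Red 6.263, Blue 5.971, Green 7.169, Gold 6.203, Silver 7.096.
Rounding down: Red 6, Blue 5, Green 7, Gold 6, Silver 7 (total 31).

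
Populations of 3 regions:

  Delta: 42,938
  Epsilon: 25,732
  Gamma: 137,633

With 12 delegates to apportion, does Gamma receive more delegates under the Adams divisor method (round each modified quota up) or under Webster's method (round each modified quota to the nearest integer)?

Webster

Adams: Delta 3, Epsilon 2, Gamma 7.
Webster: Delta 3, Epsilon 1, Gamma 8.
Gamma gets 7 under Adams and 8 under Webster.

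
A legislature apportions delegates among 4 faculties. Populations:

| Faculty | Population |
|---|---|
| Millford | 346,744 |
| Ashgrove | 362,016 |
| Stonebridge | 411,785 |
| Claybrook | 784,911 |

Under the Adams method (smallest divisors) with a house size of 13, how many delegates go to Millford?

2

Standard divisor 1905456/13 ≈ 146573.538; standard quotas: Millford 2.366, Ashgrove 2.470, Stonebridge 2.809, Claybrook 5.355.
Rounding up gives 3, 3, 3, 6 = 15 seats, so the divisor must be adjusted.
With modified divisor 177200: modified quotas Millford 1.957, Ashgrove 2.043, Stonebridge 2.324, Claybrook 4.430.
Rounding up: Millford 2, Ashgrove 3, Stonebridge 3, Claybrook 5 (total 13).
Millford receives 2.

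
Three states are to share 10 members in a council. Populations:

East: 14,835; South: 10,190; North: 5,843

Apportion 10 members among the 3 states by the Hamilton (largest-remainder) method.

East=5; South=3; North=2

Total 30868; standard divisor 30868/10 ≈ 3086.8.
Standard quotas: East 4.8059, South 3.3012, North 1.8929.
Lower quotas: East 4, South 3, North 1 (sum 8, leaving 2 seats).
Remainders in descending order: North 0.8929, East 0.8059, South 0.3012.
The surplus seats go to North, East.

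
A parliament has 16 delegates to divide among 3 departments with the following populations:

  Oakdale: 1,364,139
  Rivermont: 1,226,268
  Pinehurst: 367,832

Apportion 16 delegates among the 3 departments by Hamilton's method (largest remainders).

Oakdale=7, Rivermont=7, Pinehurst=2

The standard divisor is 2958239/16 ≈ 184889.938.
Standard quotas: Oakdale 7.3781, Rivermont 6.6324, Pinehurst 1.9895.
Lower quotas: Oakdale 7, Rivermont 6, Pinehurst 1 (sum 14, leaving 2 seats).
Remainders in descending order: Pinehurst 0.9895, Rivermont 0.6324, Oakdale 0.3781.
Largest remainders: Pinehurst, Rivermont receive the extra seats.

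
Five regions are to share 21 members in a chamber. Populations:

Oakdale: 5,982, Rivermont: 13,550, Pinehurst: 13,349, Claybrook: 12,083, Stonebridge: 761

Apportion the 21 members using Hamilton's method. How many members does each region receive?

Standard divisor: 45725 ÷ 21 ≈ 2177.381.
Standard quotas: Oakdale 2.7473, Rivermont 6.2231, Pinehurst 6.1308, Claybrook 5.5493, Stonebridge 0.3495.
Lower quotas: Oakdale 2, Rivermont 6, Pinehurst 6, Claybrook 5, Stonebridge 0 (sum 19, leaving 2 seats).
Remainders in descending order: Oakdale 0.7473, Claybrook 0.5493, Stonebridge 0.3495, Rivermont 0.2231, Pinehurst 0.1308.
Largest remainders: Oakdale, Claybrook receive the extra seats.

Oakdale 3; Rivermont 6; Pinehurst 6; Claybrook 6; Stonebridge 0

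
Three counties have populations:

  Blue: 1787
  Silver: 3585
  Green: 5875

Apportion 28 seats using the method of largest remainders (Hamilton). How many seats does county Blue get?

4

Standard divisor: 11247 ÷ 28 ≈ 401.679.
Standard quotas: Blue 4.4488, Silver 8.9250, Green 14.6261.
Lower quotas: Blue 4, Silver 8, Green 14 (sum 26, leaving 2 seats).
Remainders in descending order: Silver 0.9250, Green 0.6261, Blue 0.4488.
The surplus seats go to Silver, Green.
Blue receives 4.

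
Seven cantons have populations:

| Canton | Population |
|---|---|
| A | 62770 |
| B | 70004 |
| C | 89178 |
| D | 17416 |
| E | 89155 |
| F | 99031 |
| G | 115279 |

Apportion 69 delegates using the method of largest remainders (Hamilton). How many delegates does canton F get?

Total 542833; standard divisor 542833/69 ≈ 7867.145.
Standard quotas: A 7.9788, B 8.8983, C 11.3355, D 2.2138, E 11.3326, F 12.5879, G 14.6532.
Lower quotas: A 7, B 8, C 11, D 2, E 11, F 12, G 14 (sum 65, leaving 4 seats).
Remainders in descending order: A 0.9788, B 0.8983, G 0.6532, F 0.5879, C 0.3355, E 0.3326, D 0.2138.
Largest remainders: A, B, G, F receive the extra seats.
F receives 13.

13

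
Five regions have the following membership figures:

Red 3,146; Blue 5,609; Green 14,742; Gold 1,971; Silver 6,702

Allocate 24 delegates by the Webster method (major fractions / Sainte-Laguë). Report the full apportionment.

Red 2, Blue 4, Green 11, Gold 2, Silver 5

Standard divisor 32170/24 ≈ 1340.417; standard quotas: Red 2.347, Blue 4.185, Green 10.998, Gold 1.470, Silver 5.000.
Rounding to the nearest integer gives 2, 4, 11, 1, 5 = 23 seats, so the divisor must be adjusted.
With modified divisor 1291.54: modified quotas Red 2.436, Blue 4.343, Green 11.414, Gold 1.526, Silver 5.189.
Rounding to the nearest integer: Red 2, Blue 4, Green 11, Gold 2, Silver 5 (total 24).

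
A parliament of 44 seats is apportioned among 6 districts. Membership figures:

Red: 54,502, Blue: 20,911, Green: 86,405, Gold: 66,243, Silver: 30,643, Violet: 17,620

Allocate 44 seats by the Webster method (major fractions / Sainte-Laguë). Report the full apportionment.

Red 9, Blue 3, Green 14, Gold 10, Silver 5, Violet 3

Standard divisor 276324/44 ≈ 6280.091; standard quotas: Red 8.679, Blue 3.330, Green 13.759, Gold 10.548, Silver 4.879, Violet 2.806.
Rounding to the nearest integer gives 9, 3, 14, 11, 5, 3 = 45 seats, so the divisor must be adjusted.
With modified divisor 6350: modified quotas Red 8.583, Blue 3.293, Green 13.607, Gold 10.432, Silver 4.826, Violet 2.775.
Rounding to the nearest integer: Red 9, Blue 3, Green 14, Gold 10, Silver 5, Violet 3 (total 44).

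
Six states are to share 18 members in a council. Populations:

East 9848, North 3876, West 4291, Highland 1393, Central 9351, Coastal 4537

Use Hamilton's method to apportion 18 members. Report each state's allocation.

Total 33296; standard divisor 33296/18 ≈ 1849.778.
Standard quotas: East 5.3239, North 2.0954, West 2.3197, Highland 0.7531, Central 5.0552, Coastal 2.4527.
Lower quotas: East 5, North 2, West 2, Highland 0, Central 5, Coastal 2 (sum 16, leaving 2 seats).
Remainders in descending order: Highland 0.7531, Coastal 0.4527, East 0.3239, West 0.3197, North 0.0954, Central 0.0552.
Largest remainders: Highland, Coastal receive the extra seats.

East 5, North 2, West 2, Highland 1, Central 5, Coastal 3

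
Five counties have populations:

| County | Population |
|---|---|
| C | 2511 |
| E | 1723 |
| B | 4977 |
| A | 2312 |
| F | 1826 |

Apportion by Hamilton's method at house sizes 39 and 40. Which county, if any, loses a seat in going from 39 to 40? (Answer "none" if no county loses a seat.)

At 39 seats: C 7, E 5, B 15, A 7, F 5.
At 40 seats: C 8, E 5, B 15, A 7, F 5.
No county's allocation decreased.

none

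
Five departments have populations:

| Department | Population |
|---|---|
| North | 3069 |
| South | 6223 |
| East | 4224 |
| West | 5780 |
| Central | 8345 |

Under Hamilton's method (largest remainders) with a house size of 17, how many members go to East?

3

Standard divisor: 27641 ÷ 17 ≈ 1625.941.
Standard quotas: North 1.8875, South 3.8273, East 2.5979, West 3.5549, Central 5.1324.
Lower quotas: North 1, South 3, East 2, West 3, Central 5 (sum 14, leaving 3 seats).
Remainders in descending order: North 0.8875, South 0.8273, East 0.5979, West 0.5549, Central 0.1324.
The surplus seats go to North, South, East.
East receives 3.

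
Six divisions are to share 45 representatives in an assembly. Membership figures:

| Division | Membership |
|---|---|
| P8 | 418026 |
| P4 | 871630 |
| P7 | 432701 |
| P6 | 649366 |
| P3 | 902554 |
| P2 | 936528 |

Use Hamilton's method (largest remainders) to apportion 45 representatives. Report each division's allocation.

P8 4, P4 9, P7 5, P6 7, P3 10, P2 10

Standard divisor: 4210805 ÷ 45 ≈ 93573.444.
Standard quotas: P8 4.4674, P4 9.3149, P7 4.6242, P6 6.9396, P3 9.6454, P2 10.0085.
Lower quotas: P8 4, P4 9, P7 4, P6 6, P3 9, P2 10 (sum 42, leaving 3 seats).
Remainders in descending order: P6 0.9396, P3 0.6454, P7 0.6242, P8 0.4674, P4 0.3149, P2 0.0085.
The surplus seats go to P6, P3, P7.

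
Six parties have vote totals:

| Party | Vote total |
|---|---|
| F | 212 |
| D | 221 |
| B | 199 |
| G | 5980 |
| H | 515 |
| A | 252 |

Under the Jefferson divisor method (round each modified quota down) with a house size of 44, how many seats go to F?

Standard divisor 7379/44 ≈ 167.705; standard quotas: F 1.264, D 1.318, B 1.187, G 35.658, H 3.071, A 1.503.
Rounding down gives 1, 1, 1, 35, 3, 1 = 42 seats, so the divisor must be adjusted.
With modified divisor 160: modified quotas F 1.325, D 1.381, B 1.244, G 37.375, H 3.219, A 1.575.
Rounding down: F 1, D 1, B 1, G 37, H 3, A 1 (total 44).
F receives 1.

1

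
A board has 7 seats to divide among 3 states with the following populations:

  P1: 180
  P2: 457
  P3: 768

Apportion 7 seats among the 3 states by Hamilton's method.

Standard divisor: 1405 ÷ 7 ≈ 200.714.
Standard quotas: P1 0.897, P2 2.277, P3 3.826.
Lower quotas: P1 0, P2 2, P3 3 (sum 5, leaving 2 seats).
Remainders in descending order: P1 0.897, P3 0.826, P2 0.277.
Largest remainders: P1, P3 receive the extra seats.

P1 1; P2 2; P3 4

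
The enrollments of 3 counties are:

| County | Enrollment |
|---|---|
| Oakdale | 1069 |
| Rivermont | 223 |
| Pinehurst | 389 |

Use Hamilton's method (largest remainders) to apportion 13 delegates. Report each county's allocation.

Oakdale 8, Rivermont 2, Pinehurst 3

Total 1681; standard divisor 1681/13 ≈ 129.308.
Standard quotas: Oakdale 8.267, Rivermont 1.725, Pinehurst 3.008.
Lower quotas: Oakdale 8, Rivermont 1, Pinehurst 3 (sum 12, leaving 1 seat).
Remainders in descending order: Rivermont 0.725, Oakdale 0.267, Pinehurst 0.008.
The surplus seat goes to Rivermont.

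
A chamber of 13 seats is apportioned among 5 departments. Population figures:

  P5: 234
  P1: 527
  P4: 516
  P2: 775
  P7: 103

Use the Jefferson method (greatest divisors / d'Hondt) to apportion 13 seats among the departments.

P5: 1, P1: 4, P4: 3, P2: 5, P7: 0

Standard divisor 2155/13 ≈ 165.769; standard quotas: P5 1.412, P1 3.179, P4 3.113, P2 4.675, P7 0.621.
Rounding down gives 1, 3, 3, 4, 0 = 11 seats, so the divisor must be adjusted.
With modified divisor 130: modified quotas P5 1.800, P1 4.054, P4 3.969, P2 5.962, P7 0.792.
Rounding down: P5 1, P1 4, P4 3, P2 5, P7 0 (total 13).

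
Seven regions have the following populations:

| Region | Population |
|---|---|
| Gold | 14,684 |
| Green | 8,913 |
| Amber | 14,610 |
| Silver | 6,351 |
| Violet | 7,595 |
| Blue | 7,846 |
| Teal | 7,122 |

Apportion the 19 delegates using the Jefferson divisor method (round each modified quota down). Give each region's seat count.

Standard divisor 67121/19 ≈ 3532.684; standard quotas: Gold 4.157, Green 2.523, Amber 4.136, Silver 1.798, Violet 2.150, Blue 2.221, Teal 2.016.
Rounding down gives 4, 2, 4, 1, 2, 2, 2 = 17 seats, so the divisor must be adjusted.
With modified divisor 2950: modified quotas Gold 4.978, Green 3.021, Amber 4.953, Silver 2.153, Violet 2.575, Blue 2.660, Teal 2.414.
Rounding down: Gold 4, Green 3, Amber 4, Silver 2, Violet 2, Blue 2, Teal 2 (total 19).

Gold=4, Green=3, Amber=4, Silver=2, Violet=2, Blue=2, Teal=2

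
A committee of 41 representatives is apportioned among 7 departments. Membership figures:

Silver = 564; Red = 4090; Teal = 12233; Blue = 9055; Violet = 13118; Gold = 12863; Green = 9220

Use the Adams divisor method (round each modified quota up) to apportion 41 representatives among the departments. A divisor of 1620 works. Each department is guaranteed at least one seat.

With modified divisor 1620: modified quotas Silver 0.348, Red 2.525, Teal 7.551, Blue 5.590, Violet 8.098, Gold 7.940, Green 5.691.
Rounding up: Silver 1, Red 3, Teal 8, Blue 6, Violet 9, Gold 8, Green 6 (total 41).

Silver: 1; Red: 3; Teal: 8; Blue: 6; Violet: 9; Gold: 8; Green: 6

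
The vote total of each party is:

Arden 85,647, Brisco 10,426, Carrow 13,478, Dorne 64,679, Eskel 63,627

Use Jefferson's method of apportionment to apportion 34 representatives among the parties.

Arden: 13; Brisco: 1; Carrow: 2; Dorne: 9; Eskel: 9

Standard divisor 237857/34 ≈ 6995.794; standard quotas: Arden 12.243, Brisco 1.490, Carrow 1.927, Dorne 9.245, Eskel 9.095.
Rounding down gives 12, 1, 1, 9, 9 = 32 seats, so the divisor must be adjusted.
With modified divisor 6500: modified quotas Arden 13.176, Brisco 1.604, Carrow 2.074, Dorne 9.951, Eskel 9.789.
Rounding down: Arden 13, Brisco 1, Carrow 2, Dorne 9, Eskel 9 (total 34).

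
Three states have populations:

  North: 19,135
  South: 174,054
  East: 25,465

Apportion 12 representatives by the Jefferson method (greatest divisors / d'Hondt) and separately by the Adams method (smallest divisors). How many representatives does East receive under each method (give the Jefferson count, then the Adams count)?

1 and 2

Jefferson: North 1, South 10, East 1.
Adams: North 1, South 9, East 2.
East gets 1 under Jefferson and 2 under Adams.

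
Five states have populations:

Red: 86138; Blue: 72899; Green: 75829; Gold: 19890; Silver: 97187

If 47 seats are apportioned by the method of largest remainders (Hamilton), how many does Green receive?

10

The standard divisor is 351943/47 ≈ 7488.149.
Standard quotas: Red 11.5032, Blue 9.7352, Green 10.1265, Gold 2.6562, Silver 12.9788.
Lower quotas: Red 11, Blue 9, Green 10, Gold 2, Silver 12 (sum 44, leaving 3 seats).
Remainders in descending order: Silver 0.9788, Blue 0.7352, Gold 0.6562, Red 0.5032, Green 0.1265.
Largest remainders: Silver, Blue, Gold receive the extra seats.
Green receives 10.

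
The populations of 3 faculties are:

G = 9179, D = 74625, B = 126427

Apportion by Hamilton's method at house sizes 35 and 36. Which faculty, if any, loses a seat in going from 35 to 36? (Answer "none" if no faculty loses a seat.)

At 35 seats: G 2, D 12, B 21.
At 36 seats: G 1, D 13, B 22.
G drops from 2 to 1.

G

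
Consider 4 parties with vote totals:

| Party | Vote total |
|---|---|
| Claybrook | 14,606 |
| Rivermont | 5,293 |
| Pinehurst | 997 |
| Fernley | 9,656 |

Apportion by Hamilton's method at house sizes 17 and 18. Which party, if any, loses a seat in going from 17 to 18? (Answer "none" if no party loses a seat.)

At 17 seats: Claybrook 8, Rivermont 3, Pinehurst 1, Fernley 5.
At 18 seats: Claybrook 9, Rivermont 3, Pinehurst 0, Fernley 6.
Pinehurst drops from 1 to 0.

Pinehurst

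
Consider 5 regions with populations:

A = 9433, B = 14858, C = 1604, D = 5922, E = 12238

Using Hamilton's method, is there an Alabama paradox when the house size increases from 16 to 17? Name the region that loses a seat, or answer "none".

At 16 seats: A 3, B 5, C 1, D 2, E 5.
At 17 seats: A 4, B 6, C 0, D 2, E 5.
C drops from 1 to 0.

C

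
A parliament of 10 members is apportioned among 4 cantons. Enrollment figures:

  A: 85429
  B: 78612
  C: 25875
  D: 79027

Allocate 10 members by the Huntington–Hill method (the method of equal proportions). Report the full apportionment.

With divisor 28377: modified quotas A 3.011, B 2.770, C 0.912, D 2.785.
Geometric-mean thresholds: A √(3·4)=3.464, B √(2·3)=2.449, C (min 1), D √(2·3)=2.449.
Each quota rounded against its threshold gives A 3, B 3, C 1, D 3 (total 10).

A=3; B=3; C=1; D=3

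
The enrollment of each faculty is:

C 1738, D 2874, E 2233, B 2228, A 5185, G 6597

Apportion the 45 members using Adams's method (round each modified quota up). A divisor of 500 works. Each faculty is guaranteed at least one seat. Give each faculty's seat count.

With modified divisor 500: modified quotas C 3.476, D 5.748, E 4.466, B 4.456, A 10.370, G 13.194.
Rounding up: C 4, D 6, E 5, B 5, A 11, G 14 (total 45).

C 4, D 6, E 5, B 5, A 11, G 14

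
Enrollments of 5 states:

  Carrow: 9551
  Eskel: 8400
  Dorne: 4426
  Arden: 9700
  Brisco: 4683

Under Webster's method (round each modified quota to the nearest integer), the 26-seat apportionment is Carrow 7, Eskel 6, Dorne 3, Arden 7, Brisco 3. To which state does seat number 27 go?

Priority for the next seat is population ÷ (current seats + 0.5).
Priorities: Carrow 1273.467, Eskel 1292.308, Dorne 1264.571, Arden 1293.333, Brisco 1338.000.
Highest priority: Brisco.

Brisco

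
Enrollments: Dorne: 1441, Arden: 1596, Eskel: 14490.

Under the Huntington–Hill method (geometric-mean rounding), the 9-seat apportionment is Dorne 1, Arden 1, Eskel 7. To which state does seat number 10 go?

Eskel

Priority for the next seat is population ÷ (√(s·(s+1))).
Priorities: Dorne 1018.941, Arden 1128.542, Eskel 1936.308.
Highest priority: Eskel.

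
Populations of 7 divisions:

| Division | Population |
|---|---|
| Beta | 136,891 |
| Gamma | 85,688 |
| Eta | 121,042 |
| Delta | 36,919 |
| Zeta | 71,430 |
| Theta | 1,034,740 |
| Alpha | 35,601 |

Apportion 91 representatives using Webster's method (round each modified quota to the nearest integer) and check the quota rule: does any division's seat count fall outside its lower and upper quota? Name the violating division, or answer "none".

Standard quotas: Beta 8.183, Gamma 5.122, Eta 7.236, Delta 2.207, Zeta 4.270, Theta 61.854, Alpha 2.128.
Webster allocation: Beta 8, Gamma 5, Eta 7, Delta 2, Zeta 4, Theta 63, Alpha 2.
Theta has quota 61.854 (lower 61, upper 62) but receives 63 — outside the quota interval.

Theta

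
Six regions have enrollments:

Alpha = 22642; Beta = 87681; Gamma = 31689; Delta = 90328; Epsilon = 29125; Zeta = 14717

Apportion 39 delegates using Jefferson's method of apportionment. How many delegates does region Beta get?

13

Standard divisor 276182/39 ≈ 7081.59; standard quotas: Alpha 3.197, Beta 12.382, Gamma 4.475, Delta 12.755, Epsilon 4.113, Zeta 2.078.
Rounding down gives 3, 12, 4, 12, 4, 2 = 37 seats, so the divisor must be adjusted.
With modified divisor 6600: modified quotas Alpha 3.431, Beta 13.285, Gamma 4.801, Delta 13.686, Epsilon 4.413, Zeta 2.230.
Rounding down: Alpha 3, Beta 13, Gamma 4, Delta 13, Epsilon 4, Zeta 2 (total 39).
Beta receives 13.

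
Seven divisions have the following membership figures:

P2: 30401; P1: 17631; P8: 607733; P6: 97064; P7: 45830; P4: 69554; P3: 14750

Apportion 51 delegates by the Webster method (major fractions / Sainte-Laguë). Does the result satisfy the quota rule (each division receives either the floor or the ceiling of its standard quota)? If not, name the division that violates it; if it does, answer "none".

Standard quotas: P2 1.756, P1 1.018, P8 35.103, P6 5.606, P7 2.647, P4 4.017, P3 0.852.
Webster allocation: P2 2, P1 1, P8 34, P6 6, P7 3, P4 4, P3 1.
P8 has quota 35.103 (lower 35, upper 36) but receives 34 — outside the quota interval.

P8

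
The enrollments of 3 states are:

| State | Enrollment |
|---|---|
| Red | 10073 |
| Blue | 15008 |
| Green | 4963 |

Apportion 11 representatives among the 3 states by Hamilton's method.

Total 30044; standard divisor 30044/11 ≈ 2731.273.
Standard quotas: Red 3.6880, Blue 5.4949, Green 1.8171.
Lower quotas: Red 3, Blue 5, Green 1 (sum 9, leaving 2 seats).
Remainders in descending order: Green 0.8171, Red 0.6880, Blue 0.4949.
Largest remainders: Green, Red receive the extra seats.

Red=4, Blue=5, Green=2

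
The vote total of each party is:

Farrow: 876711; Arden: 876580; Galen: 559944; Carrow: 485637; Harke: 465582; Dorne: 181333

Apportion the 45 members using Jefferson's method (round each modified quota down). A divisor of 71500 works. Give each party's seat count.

With modified divisor 71500: modified quotas Farrow 12.262, Arden 12.260, Galen 7.831, Carrow 6.792, Harke 6.512, Dorne 2.536.
Rounding down: Farrow 12, Arden 12, Galen 7, Carrow 6, Harke 6, Dorne 2 (total 45).

Farrow=12, Arden=12, Galen=7, Carrow=6, Harke=6, Dorne=2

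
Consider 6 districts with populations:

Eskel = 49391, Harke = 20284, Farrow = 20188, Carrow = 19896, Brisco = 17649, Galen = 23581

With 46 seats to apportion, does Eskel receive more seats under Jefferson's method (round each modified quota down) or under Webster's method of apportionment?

Jefferson

Jefferson: Eskel 16, Harke 6, Farrow 6, Carrow 6, Brisco 5, Galen 7.
Webster: Eskel 15, Harke 6, Farrow 6, Carrow 6, Brisco 6, Galen 7.
Eskel gets 16 under Jefferson and 15 under Webster.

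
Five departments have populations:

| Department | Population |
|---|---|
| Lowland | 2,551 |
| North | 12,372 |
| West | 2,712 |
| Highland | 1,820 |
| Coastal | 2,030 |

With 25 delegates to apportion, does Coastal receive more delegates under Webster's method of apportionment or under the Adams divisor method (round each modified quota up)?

Adams

Webster: Lowland 3, North 15, West 3, Highland 2, Coastal 2.
Adams: Lowland 3, North 14, West 3, Highland 2, Coastal 3.
Coastal gets 2 under Webster and 3 under Adams.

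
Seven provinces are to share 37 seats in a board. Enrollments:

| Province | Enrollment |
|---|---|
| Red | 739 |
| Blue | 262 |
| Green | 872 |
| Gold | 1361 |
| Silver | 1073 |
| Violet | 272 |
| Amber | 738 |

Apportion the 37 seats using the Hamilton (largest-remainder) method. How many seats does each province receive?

Red 5, Blue 2, Green 6, Gold 10, Silver 7, Violet 2, Amber 5

Total 5317; standard divisor 5317/37 ≈ 143.703.
Standard quotas: Red 5.143, Blue 1.823, Green 6.068, Gold 9.471, Silver 7.467, Violet 1.893, Amber 5.136.
Lower quotas: Red 5, Blue 1, Green 6, Gold 9, Silver 7, Violet 1, Amber 5 (sum 34, leaving 3 seats).
Remainders in descending order: Violet 0.893, Blue 0.823, Gold 0.471, Silver 0.467, Red 0.143, Amber 0.136, Green 0.068.
The surplus seats go to Violet, Blue, Gold.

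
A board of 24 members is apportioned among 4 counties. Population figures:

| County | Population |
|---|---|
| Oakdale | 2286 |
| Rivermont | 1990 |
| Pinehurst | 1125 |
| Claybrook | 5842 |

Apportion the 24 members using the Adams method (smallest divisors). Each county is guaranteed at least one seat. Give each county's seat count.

Standard divisor 11243/24 ≈ 468.458; standard quotas: Oakdale 4.880, Rivermont 4.248, Pinehurst 2.401, Claybrook 12.471.
Rounding up gives 5, 5, 3, 13 = 26 seats, so the divisor must be adjusted.
With modified divisor 500: modified quotas Oakdale 4.572, Rivermont 3.980, Pinehurst 2.250, Claybrook 11.684.
Rounding up: Oakdale 5, Rivermont 4, Pinehurst 3, Claybrook 12 (total 24).

Oakdale=5; Rivermont=4; Pinehurst=3; Claybrook=12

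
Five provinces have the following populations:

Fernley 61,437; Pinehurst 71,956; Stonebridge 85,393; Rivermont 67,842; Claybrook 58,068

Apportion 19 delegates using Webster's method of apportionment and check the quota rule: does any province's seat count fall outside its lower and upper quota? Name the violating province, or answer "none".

Standard quotas: Fernley 3.386, Pinehurst 3.966, Stonebridge 4.707, Rivermont 3.740, Claybrook 3.201.
Webster allocation: Fernley 3, Pinehurst 4, Stonebridge 5, Rivermont 4, Claybrook 3.
Every allocation lies between the lower and upper quota.

none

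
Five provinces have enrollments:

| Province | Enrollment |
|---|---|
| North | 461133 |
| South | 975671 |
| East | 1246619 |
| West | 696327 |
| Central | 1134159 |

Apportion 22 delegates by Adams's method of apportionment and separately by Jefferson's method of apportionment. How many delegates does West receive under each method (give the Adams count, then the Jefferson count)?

4 and 3

Adams: North 2, South 5, East 6, West 4, Central 5.
Jefferson: North 2, South 5, East 6, West 3, Central 6.
West gets 4 under Adams and 3 under Jefferson.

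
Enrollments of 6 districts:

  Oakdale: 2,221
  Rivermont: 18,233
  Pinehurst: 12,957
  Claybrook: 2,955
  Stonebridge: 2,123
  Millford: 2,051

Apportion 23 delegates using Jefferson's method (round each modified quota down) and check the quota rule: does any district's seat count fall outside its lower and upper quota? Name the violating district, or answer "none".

none

Standard quotas: Oakdale 1.260, Rivermont 10.344, Pinehurst 7.351, Claybrook 1.676, Stonebridge 1.204, Millford 1.164.
Jefferson allocation: Oakdale 1, Rivermont 11, Pinehurst 8, Claybrook 1, Stonebridge 1, Millford 1.
Every allocation lies between the lower and upper quota.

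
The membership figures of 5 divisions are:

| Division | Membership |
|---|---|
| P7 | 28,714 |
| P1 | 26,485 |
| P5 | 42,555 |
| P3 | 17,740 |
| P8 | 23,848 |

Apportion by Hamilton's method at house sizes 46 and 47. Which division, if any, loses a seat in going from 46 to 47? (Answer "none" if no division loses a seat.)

none

At 46 seats: P7 9, P1 9, P5 14, P3 6, P8 8.
At 47 seats: P7 10, P1 9, P5 14, P3 6, P8 8.
No division's allocation decreased.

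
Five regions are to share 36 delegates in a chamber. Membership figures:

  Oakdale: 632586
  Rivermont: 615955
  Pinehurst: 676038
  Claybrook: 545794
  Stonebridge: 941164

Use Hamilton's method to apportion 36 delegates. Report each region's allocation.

Oakdale=7, Rivermont=6, Pinehurst=7, Claybrook=6, Stonebridge=10

The standard divisor is 3411537/36 ≈ 94764.917.
Standard quotas: Oakdale 6.6753, Rivermont 6.4998, Pinehurst 7.1338, Claybrook 5.7595, Stonebridge 9.9316.
Lower quotas: Oakdale 6, Rivermont 6, Pinehurst 7, Claybrook 5, Stonebridge 9 (sum 33, leaving 3 seats).
Remainders in descending order: Stonebridge 0.9316, Claybrook 0.7595, Oakdale 0.6753, Rivermont 0.4998, Pinehurst 0.1338.
The surplus seats go to Stonebridge, Claybrook, Oakdale.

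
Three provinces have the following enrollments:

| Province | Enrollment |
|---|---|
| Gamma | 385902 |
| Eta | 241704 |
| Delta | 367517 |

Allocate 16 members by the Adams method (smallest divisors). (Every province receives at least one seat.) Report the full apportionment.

Gamma 6; Eta 4; Delta 6

Standard divisor 995123/16 ≈ 62195.188; standard quotas: Gamma 6.205, Eta 3.886, Delta 5.909.
Rounding up gives 7, 4, 6 = 17 seats, so the divisor must be adjusted.
With modified divisor 68900: modified quotas Gamma 5.601, Eta 3.508, Delta 5.334.
Rounding up: Gamma 6, Eta 4, Delta 6 (total 16).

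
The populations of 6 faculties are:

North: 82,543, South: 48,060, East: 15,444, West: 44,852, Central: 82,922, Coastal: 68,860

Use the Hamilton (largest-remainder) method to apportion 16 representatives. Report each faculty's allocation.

North 4, South 2, East 1, West 2, Central 4, Coastal 3

Standard divisor: 342681 ÷ 16 ≈ 21417.562.
Standard quotas: North 3.8540, South 2.2440, East 0.7211, West 2.0942, Central 3.8717, Coastal 3.2151.
Lower quotas: North 3, South 2, East 0, West 2, Central 3, Coastal 3 (sum 13, leaving 3 seats).
Remainders in descending order: Central 0.8717, North 0.8540, East 0.7211, South 0.2440, Coastal 0.2151, West 0.0942.
The surplus seats go to Central, North, East.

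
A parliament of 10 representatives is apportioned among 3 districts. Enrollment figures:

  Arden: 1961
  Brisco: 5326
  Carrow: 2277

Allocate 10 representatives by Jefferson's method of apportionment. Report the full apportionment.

Standard divisor 9564/10 ≈ 956.4; standard quotas: Arden 2.050, Brisco 5.569, Carrow 2.381.
Rounding down gives 2, 5, 2 = 9 seats, so the divisor must be adjusted.
With modified divisor 800: modified quotas Arden 2.451, Brisco 6.657, Carrow 2.846.
Rounding down: Arden 2, Brisco 6, Carrow 2 (total 10).

Arden=2; Brisco=6; Carrow=2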